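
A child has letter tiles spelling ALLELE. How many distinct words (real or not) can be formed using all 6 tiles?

60

ALLELE has 6 letters with E appearing twice and L appearing 3 times.
The number of distinct arrangements is 6!/(3!·2!) = 720/12 = 60.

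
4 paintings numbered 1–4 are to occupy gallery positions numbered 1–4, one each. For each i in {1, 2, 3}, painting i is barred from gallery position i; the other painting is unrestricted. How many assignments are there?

Let Aᵢ (for i ∈ {1, 2, 3}) be the placements that put painting i in its forbidden gallery position. Any j of these fix j positions, leaving (4−j)! ways to fill the rest, and there are C(3,j) ways to pick which j.
By inclusion–exclusion, the number of valid placements is Σ_{j=0}^{3} (−1)^j C(3,j)·(4−j)!.
Computing: 24 − 18 + 6 − 1 = 11.

11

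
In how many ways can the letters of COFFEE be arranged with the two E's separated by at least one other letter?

120

Total arrangements of COFFEE: 6!/(2!·2!) = 180.
If the two E's are adjacent, glue them into one block, leaving 5 items to arrange: (5)!/(2!) = 60 ways.
Hence 180 − 60 = 120.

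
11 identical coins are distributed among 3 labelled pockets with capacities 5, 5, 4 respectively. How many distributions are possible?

10

By stars and bars, unrestricted non-negative solutions to x_1+…+x_3 = 11 number C(11+2,2) = 78.
Subtract solutions that violate a single cap (substitute x_i' = x_i − (cap_i+1)): x_1 ≥ 6 gives C(7,2) = 21; x_2 ≥ 6 gives C(7,2) = 21; x_3 ≥ 5 gives C(8,2) = 28. Together 70.
Add back pairs where two caps are both exceeded: 0 + 1 + 1 = 2.
By inclusion–exclusion the count is 78 − 70 + 2 = 10.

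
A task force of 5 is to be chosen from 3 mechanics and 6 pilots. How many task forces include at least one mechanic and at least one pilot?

120

With no constraint there are C(9,5) = 126 possible selections.
Subtract selections that omit an entire group: no mechanics → C(6,5) = 6; no pilots → C(3,5) = 0.
Both groups omitted at once is impossible, so 126 − 6 = 120.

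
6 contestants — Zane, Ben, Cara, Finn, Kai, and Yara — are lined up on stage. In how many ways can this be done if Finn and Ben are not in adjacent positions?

480

There are 6! = 720 arrangements in all. If Finn and Ben are adjacent, merging them into one block gives 2·(5)! = 240 arrangements.
So 720 − 240 = 480 arrangements keep them apart.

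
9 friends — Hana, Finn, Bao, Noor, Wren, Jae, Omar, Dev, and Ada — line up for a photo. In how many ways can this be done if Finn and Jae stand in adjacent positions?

80640

Treat {Finn, Jae} as a single unit. There are 8 units to order, and the pair itself can be ordered 2 ways.
That gives 2 × 8! = 2 × 40320 = 80640.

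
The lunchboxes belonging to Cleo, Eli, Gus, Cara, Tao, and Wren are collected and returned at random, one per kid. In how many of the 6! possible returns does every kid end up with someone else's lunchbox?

Let Aᵢ be the assignments in which kid i gets their own lunchbox. We want the size of the complement of A₁∪…∪A_6.
By inclusion–exclusion this is Σ_{j=0}^{6} (−1)^j C(6,j)·(6−j)!.
Computing: 720 − 720 + 360 − 120 + 30 − 6 + 1 = 265.

265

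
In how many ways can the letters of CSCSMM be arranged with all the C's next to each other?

30

Treat the 2 copies of C as a single block. The multiset to arrange is then {CC, M, M, S, S}, 5 items in all.
That gives (5)!/(2!·2!) = 30 arrangements.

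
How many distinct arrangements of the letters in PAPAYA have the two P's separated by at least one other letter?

Total arrangements of PAPAYA: 6!/(3!·2!) = 60.
Arrangements with the P's together: treat PP as one letter, giving (5)!/(3!) = 20.
Hence 60 − 20 = 40.

40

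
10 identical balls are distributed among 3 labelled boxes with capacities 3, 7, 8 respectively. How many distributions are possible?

29

Ignoring the caps, the number of non-negative solutions to x_1+…+x_3 = 10 is C(12,2) = 66.
Subtract solutions that violate a single cap (substitute x_i' = x_i − (cap_i+1)): x_1 ≥ 4 gives C(8,2) = 28; x_2 ≥ 8 gives C(4,2) = 6; x_3 ≥ 9 gives C(3,2) = 3. Together 37.
No two caps can be exceeded simultaneously, so the pair terms are all 0.
By inclusion–exclusion the count is 66 − 37 + 0 = 29.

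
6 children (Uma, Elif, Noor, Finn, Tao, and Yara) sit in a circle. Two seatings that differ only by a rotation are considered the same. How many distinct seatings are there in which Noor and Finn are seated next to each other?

48

Glue Noor and Finn into a block (2 internal orders). Seating 5 units around a circle gives (4)! arrangements.
So 2 × (4)! = 2 × 24 = 48.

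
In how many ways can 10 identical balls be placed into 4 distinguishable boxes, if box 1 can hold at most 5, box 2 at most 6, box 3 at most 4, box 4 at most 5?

Ignoring the caps, the number of non-negative solutions to x_1+…+x_4 = 10 is C(13,3) = 286.
Subtract solutions that violate a single cap (substitute x_i' = x_i − (cap_i+1)): x_1 ≥ 6 gives C(7,3) = 35; x_2 ≥ 7 gives C(6,3) = 20; x_3 ≥ 5 gives C(8,3) = 56; x_4 ≥ 6 gives C(7,3) = 35. Together 146.
No two caps can be exceeded simultaneously, so the pair terms are all 0.
By inclusion–exclusion the count is 286 − 146 + 0 = 140.

140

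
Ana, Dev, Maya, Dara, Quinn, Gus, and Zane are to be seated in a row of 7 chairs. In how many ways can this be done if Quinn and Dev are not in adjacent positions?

Of the 7! = 5040 arrangements, those with Quinn and Dev adjacent number 2 × 6! = 1440 (treat the pair as a block with 2 internal orders).
So 5040 − 1440 = 3600 arrangements keep them apart.

3600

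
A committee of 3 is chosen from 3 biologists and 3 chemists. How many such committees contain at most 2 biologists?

19

Split by how many biologists are chosen (0 through 2).
Sum: C(3,0)·C(3,3) + C(3,1)·C(3,2) + C(3,2)·C(3,1) = 1 + 9 + 9 = 19.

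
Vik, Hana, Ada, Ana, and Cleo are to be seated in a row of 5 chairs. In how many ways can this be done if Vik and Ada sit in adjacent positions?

Treat {Vik, Ada} as a single unit. There are 4 units to order, and the pair itself can be ordered 2 ways.
So the count is 2·(4)! = 48.

48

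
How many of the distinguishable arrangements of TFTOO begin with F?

With the first slot taken by F, it remains to arrange the other 4 letters (TTOO).
Those 4 letters have O appearing twice and T appearing twice, giving (4)!/(2!·2!) = 6.

6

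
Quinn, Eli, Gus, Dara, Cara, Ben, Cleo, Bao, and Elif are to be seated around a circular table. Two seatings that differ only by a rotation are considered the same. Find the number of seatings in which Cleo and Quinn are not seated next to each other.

30240

All circular seatings of 9 people number (8)! = 40320.
Those with Cleo next to Quinn: fuse the pair into one unit and seat 8 units around a circle — 2·(7)! = 10080.
Subtracting, 40320 − 10080 = 30240.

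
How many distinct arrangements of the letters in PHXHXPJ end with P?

180

With the last slot taken by P, it remains to arrange the other 6 letters (HXHXPJ).
Those 6 letters have H appearing twice and X appearing twice, giving (6)!/(2!·2!) = 180.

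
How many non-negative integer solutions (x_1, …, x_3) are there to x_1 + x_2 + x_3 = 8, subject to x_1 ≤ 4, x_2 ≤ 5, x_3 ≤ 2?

Without the upper bounds there are C(10,2) = 45 ways to split 8 among 3 variables.
Subtract solutions that violate a single cap (substitute x_i' = x_i − (cap_i+1)): x_1 ≥ 5 gives C(5,2) = 10; x_2 ≥ 6 gives C(4,2) = 6; x_3 ≥ 3 gives C(7,2) = 21. Together 37.
Add back pairs where two caps are both exceeded: 0 + 1 + 0 = 1.
By inclusion–exclusion the count is 45 − 37 + 1 = 9.

9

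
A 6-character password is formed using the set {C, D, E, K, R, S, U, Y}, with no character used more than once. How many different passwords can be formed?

This is a permutation of 6 out of 8: P(8,6) = 8!/2!.
That product is 8 × 7 × 6 × 5 × 4 × 3 = 20160.

20160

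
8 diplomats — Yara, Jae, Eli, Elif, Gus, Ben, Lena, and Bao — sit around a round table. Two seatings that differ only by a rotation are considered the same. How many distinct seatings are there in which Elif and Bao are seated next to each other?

Treat {Elif, Bao} as one unit (2 internal orders) and seat the resulting 7 units around the table: (6)! circular arrangements.
So 2 × (6)! = 2 × 720 = 1440.

1440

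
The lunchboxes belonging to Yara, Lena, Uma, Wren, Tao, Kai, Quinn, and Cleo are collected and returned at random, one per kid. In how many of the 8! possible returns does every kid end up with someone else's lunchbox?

Let Aᵢ be the assignments in which kid i gets their own lunchbox. We want the size of the complement of A₁∪…∪A_8.
By inclusion–exclusion this is Σ_{j=0}^{8} (−1)^j C(8,j)·(8−j)!.
Computing: 40320 − 40320 + 20160 − 6720 + 1680 − 336 + 56 − 8 + 1 = 14833.

14833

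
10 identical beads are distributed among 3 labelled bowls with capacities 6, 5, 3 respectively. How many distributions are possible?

Ignoring the caps, the number of non-negative solutions to x_1+…+x_3 = 10 is C(12,2) = 66.
Subtract solutions that violate a single cap (substitute x_i' = x_i − (cap_i+1)): x_1 ≥ 7 gives C(5,2) = 10; x_2 ≥ 6 gives C(6,2) = 15; x_3 ≥ 4 gives C(8,2) = 28. Together 53.
Add back pairs where two caps are both exceeded: 0 + 0 + 1 = 1.
By inclusion–exclusion the count is 66 − 53 + 1 = 14.

14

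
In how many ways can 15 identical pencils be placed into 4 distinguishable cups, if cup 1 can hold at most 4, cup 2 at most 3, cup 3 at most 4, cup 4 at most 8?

34

By stars and bars, unrestricted non-negative solutions to x_1+…+x_4 = 15 number C(15+3,3) = 816.
Subtract solutions that violate a single cap (substitute x_i' = x_i − (cap_i+1)): x_1 ≥ 5 gives C(13,3) = 286; x_2 ≥ 4 gives C(14,3) = 364; x_3 ≥ 5 gives C(13,3) = 286; x_4 ≥ 9 gives C(9,3) = 84. Together 1020.
Add back pairs where two caps are both exceeded: 84 + 56 + 4 + 84 + 10 + 4 = 242.
Subtract triples: 4 + 0 + 0 + 0 = 4.
By inclusion–exclusion the count is 816 − 1020 + 242 − 4 = 34.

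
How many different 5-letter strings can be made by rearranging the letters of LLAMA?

Letter multiplicities in LLAMA: A×2, L×2, M×1.
Dividing 5! = 120 by 2!·2! = 4 for the repeated letters gives 30.

30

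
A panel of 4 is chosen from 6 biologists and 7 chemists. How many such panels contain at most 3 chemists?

Split by how many chemists are chosen (0 through 3).
Sum: C(7,0)·C(6,4) + C(7,1)·C(6,3) + C(7,2)·C(6,2) + C(7,3)·C(6,1) = 15 + 140 + 315 + 210 = 680.

680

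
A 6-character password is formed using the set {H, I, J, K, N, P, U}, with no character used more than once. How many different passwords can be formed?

Choose and order 6 of the 7 symbols: the first character has 7 options, the next 6, and so on down to 2.
That product is 7 × 6 × 5 × 4 × 3 × 2 = 5040.

5040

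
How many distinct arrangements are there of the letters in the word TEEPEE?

The 6 letters of TEEPEE have repeats: E appearing 4 times.
The number of distinct arrangements is 6!/(4!) = 720/24 = 30.

30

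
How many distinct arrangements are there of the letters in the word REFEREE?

105

REFEREE has 7 letters with E appearing 4 times and R appearing twice.
So there are 7! / (4!·2!) = 105 distinguishable arrangements.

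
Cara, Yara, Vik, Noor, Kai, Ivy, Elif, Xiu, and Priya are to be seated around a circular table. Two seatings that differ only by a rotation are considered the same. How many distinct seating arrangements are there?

40320

Around a circle, 9 distinct people have 9!/9 = (8)! = 40320 rotationally distinct seatings.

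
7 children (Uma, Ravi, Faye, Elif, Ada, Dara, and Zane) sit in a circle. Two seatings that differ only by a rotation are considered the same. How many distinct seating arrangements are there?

Around a circle, 7 distinct people have 7!/7 = (6)! = 720 rotationally distinct seatings.

720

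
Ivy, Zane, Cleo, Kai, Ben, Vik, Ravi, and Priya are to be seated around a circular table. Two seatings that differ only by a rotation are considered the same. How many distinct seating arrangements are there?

5040

Around a circle, 8 distinct people have 8!/8 = (7)! = 5040 rotationally distinct seatings.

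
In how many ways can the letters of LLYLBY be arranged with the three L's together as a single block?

Treat the 3 copies of L as a single block. The multiset to arrange is then {LLL, B, Y, Y}, 4 items in all.
That gives (4)!/(2!) = 12 arrangements.

12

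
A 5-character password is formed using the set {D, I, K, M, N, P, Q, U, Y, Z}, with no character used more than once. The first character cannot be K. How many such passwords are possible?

27216

The first character has 10−1 = 9 choices (anything except K).
The remaining 4 characters are filled from the other 9 symbols without repetition: 9 × 8 × 7 × 6 = 3024.
Total: 9 × 3024 = 27216.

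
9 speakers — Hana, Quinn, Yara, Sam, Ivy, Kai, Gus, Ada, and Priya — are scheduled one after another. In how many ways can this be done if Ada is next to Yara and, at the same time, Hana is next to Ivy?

20160

Treat {Ada,Yara} as one block (2 orders) and {Hana,Ivy} as another (2 orders).
That leaves 7 units to arrange: 2 × 2 × 7! = 4 × 5040 = 20160.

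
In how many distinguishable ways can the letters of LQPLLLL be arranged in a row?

LQPLLLL has 7 letters with L appearing 5 times.
The number of distinct arrangements is 7!/(5!) = 5040/120 = 42.

42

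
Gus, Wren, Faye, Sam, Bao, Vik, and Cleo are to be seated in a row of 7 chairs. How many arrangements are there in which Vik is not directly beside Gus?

Of the 7! = 5040 arrangements, those with Vik and Gus adjacent number 2 × 6! = 1440 (treat the pair as a block with 2 internal orders).
So 5040 − 1440 = 3600 arrangements keep them apart.

3600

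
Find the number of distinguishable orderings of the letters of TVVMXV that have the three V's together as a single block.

24

Treat the 3 copies of V as a single block. The multiset to arrange is then {VVV, M, T, X}, 4 items in all.
All 4 items are distinct, so there are (4)! = 24 arrangements.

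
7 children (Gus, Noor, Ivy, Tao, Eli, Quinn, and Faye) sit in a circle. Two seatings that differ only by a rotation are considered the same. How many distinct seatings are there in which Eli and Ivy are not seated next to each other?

Without the restriction there are (6)! = 720 seatings.
Those with Eli next to Ivy: fuse the pair into one unit and seat 6 units around a circle — 2·(5)! = 240.
Subtracting, 720 − 240 = 480.

480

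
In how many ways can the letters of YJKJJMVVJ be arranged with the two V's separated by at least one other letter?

5880

There are 9!/(4!·2!) = 7560 arrangements of YJKJJMVVJ in total.
If the two V's are adjacent, glue them into one block, leaving 8 items to arrange: (8)!/(4!) = 1680 ways.
Hence 7560 − 1680 = 5880.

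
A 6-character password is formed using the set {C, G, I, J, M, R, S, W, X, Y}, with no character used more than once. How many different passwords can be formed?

This is a permutation of 6 out of 10: P(10,6) = 10!/4!.
10 × 9 × 8 × 7 × 6 × 5 = 151200.

151200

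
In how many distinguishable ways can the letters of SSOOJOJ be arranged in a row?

The 7 letters of SSOOJOJ have repeats: J appearing twice, O appearing 3 times, and S appearing twice.
The number of distinct arrangements is 7!/(3!·2!·2!) = 5040/24 = 210.

210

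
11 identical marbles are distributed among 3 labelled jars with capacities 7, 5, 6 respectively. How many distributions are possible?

32

Ignoring the caps, the number of non-negative solutions to x_1+…+x_3 = 11 is C(13,2) = 78.
Subtract solutions that violate a single cap (substitute x_i' = x_i − (cap_i+1)): x_1 ≥ 8 gives C(5,2) = 10; x_2 ≥ 6 gives C(7,2) = 21; x_3 ≥ 7 gives C(6,2) = 15. Together 46.
No two caps can be exceeded simultaneously, so the pair terms are all 0.
By inclusion–exclusion the count is 78 − 46 + 0 = 32.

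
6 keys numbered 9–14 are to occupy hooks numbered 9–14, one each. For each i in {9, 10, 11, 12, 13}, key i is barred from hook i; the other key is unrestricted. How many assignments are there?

309

Let Aᵢ (for 9 ≤ i ≤ 13) be the placements that put key i in its forbidden hook. Any j of these fix j positions, leaving (6−j)! ways to fill the rest, and there are C(5,j) ways to pick which j.
By inclusion–exclusion, the number of valid placements is Σ_{j=0}^{5} (−1)^j C(5,j)·(6−j)!.
Computing: 720 − 600 + 240 − 60 + 10 − 1 = 309.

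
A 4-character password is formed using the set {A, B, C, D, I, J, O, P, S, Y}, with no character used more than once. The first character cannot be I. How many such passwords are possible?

4536

The first character has 10−1 = 9 choices (anything except I).
The remaining 3 characters are filled from the other 9 symbols without repetition: 9 × 8 × 7 = 504.
Total: 9 × 504 = 4536.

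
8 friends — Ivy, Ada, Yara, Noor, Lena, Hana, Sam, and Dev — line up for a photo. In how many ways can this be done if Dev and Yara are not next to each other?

Of the 8! = 40320 arrangements, those with Dev and Yara adjacent number 2 × 7! = 10080 (treat the pair as a block with 2 internal orders).
So 40320 − 10080 = 30240 arrangements keep them apart.

30240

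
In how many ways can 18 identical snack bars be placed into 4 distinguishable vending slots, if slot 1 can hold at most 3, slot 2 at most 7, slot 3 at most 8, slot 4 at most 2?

10

By stars and bars, unrestricted non-negative solutions to x_1+…+x_4 = 18 number C(18+3,3) = 1330.
Subtract solutions that violate a single cap (substitute x_i' = x_i − (cap_i+1)): x_1 ≥ 4 gives C(17,3) = 680; x_2 ≥ 8 gives C(13,3) = 286; x_3 ≥ 9 gives C(12,3) = 220; x_4 ≥ 3 gives C(18,3) = 816. Together 2002.
Add back pairs where two caps are both exceeded: 84 + 56 + 364 + 4 + 120 + 84 = 712.
Subtract triples: 0 + 20 + 10 + 0 = 30.
By inclusion–exclusion the count is 1330 − 2002 + 712 − 30 = 10.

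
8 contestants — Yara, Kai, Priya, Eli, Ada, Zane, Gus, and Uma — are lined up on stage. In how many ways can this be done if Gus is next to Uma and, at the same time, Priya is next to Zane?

Treat {Gus,Uma} as one block (2 orders) and {Priya,Zane} as another (2 orders).
That leaves 6 units to arrange: 2 × 2 × 6! = 4 × 720 = 2880.

2880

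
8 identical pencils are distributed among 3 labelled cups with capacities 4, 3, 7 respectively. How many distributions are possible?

Ignoring the caps, the number of non-negative solutions to x_1+…+x_3 = 8 is C(10,2) = 45.
Subtract solutions that violate a single cap (substitute x_i' = x_i − (cap_i+1)): x_1 ≥ 5 gives C(5,2) = 10; x_2 ≥ 4 gives C(6,2) = 15; x_3 ≥ 8 gives C(2,2) = 1. Together 26.
No two caps can be exceeded simultaneously, so the pair terms are all 0.
By inclusion–exclusion the count is 45 − 26 + 0 = 19.

19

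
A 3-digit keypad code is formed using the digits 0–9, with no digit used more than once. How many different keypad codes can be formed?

720

This is a permutation of 3 out of 10: P(10,3) = 10!/7!.
That product is 10 × 9 × 8 = 720.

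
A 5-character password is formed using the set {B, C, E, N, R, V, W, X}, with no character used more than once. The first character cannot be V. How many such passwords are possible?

5880

The first character has 8−1 = 7 choices (anything except V).
The remaining 4 characters are filled from the other 7 symbols without repetition: 7 × 6 × 5 × 4 = 840.
Total: 7 × 840 = 5880.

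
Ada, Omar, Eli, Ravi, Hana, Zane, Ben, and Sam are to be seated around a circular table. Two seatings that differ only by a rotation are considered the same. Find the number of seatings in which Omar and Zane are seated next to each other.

1440

Treat {Omar, Zane} as one unit (2 internal orders) and seat the resulting 7 units around the table: (6)! circular arrangements.
So 2 × (6)! = 2 × 720 = 1440.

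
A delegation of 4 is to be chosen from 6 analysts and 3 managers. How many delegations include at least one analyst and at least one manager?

111

Total 4-person selections from all 9: C(9,4) = 126.
Subtract selections that omit an entire group: no analysts → C(3,4) = 0; no managers → C(6,4) = 15.
Both groups omitted at once is impossible, so 126 − 15 = 111.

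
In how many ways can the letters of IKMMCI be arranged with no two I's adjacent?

There are 6!/(2!·2!) = 180 arrangements of IKMMCI in total.
Arrangements with the I's together: treat II as one letter, giving (5)!/(2!) = 60.
Subtracting, 180 − 60 = 120 arrangements keep the I's apart.

120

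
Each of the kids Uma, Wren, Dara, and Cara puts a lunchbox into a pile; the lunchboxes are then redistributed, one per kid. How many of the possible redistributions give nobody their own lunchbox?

9

This is the derangement count D_4: permutations of 4 items with no fixed point.
By inclusion–exclusion this is Σ_{j=0}^{4} (−1)^j C(4,j)·(4−j)!.
Computing: 24 − 24 + 12 − 4 + 1 = 9.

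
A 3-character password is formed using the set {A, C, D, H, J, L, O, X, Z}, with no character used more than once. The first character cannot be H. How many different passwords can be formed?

448

The first character has 9−1 = 8 choices (anything except H).
The remaining 2 characters are filled from the other 8 symbols without repetition: 8 × 7 = 56.
Total: 8 × 56 = 448.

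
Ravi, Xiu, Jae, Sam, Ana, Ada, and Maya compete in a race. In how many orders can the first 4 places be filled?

This is an ordered selection of 4 from 7: P(7,4).
That gives 7 × 6 × 5 × 4 = 840.

840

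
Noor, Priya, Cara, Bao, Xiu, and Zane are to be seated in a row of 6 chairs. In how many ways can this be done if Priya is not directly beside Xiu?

Of the 6! = 720 arrangements, those with Priya and Xiu adjacent number 2 × 5! = 240 (treat the pair as a block with 2 internal orders).
So 720 − 240 = 480 arrangements keep them apart.

480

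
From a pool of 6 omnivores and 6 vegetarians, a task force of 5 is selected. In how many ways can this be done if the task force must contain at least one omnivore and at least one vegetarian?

With no constraint there are C(12,5) = 792 possible selections.
Subtract selections that omit an entire group: no omnivores → C(6,5) = 6; no vegetarians → C(6,5) = 6.
Both groups omitted at once is impossible, so 792 − 12 = 780.

780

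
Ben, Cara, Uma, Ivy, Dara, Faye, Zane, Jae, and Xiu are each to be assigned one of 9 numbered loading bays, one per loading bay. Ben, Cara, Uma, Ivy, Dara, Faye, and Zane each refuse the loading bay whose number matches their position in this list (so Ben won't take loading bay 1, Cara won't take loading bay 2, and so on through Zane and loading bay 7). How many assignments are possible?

165016

Let Aᵢ (for 1 ≤ i ≤ 7) be the placements that put person i in their forbidden loading bay. Any j of these fix j positions, leaving (9−j)! ways to fill the rest, and there are C(7,j) ways to pick which j.
By inclusion–exclusion, the number of valid placements is Σ_{j=0}^{7} (−1)^j C(7,j)·(9−j)!.
Computing: 362880 − 282240 + 105840 − 25200 + 4200 − 504 + 42 − 2 = 165016.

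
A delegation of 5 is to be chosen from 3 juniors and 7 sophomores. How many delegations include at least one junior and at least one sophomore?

Unrestricted: C(10,5) = 252 ways to pick any 5 of the 10.
Subtract selections that omit an entire group: no juniors → C(7,5) = 21; no sophomores → C(3,5) = 0.
Both groups omitted at once is impossible, so 252 − 21 = 231.

231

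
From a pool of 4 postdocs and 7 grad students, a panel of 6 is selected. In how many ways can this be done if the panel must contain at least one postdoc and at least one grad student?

455

Total 6-person selections from all 11: C(11,6) = 462.
Selections missing a whole group: no postdocs → C(7,6) = 7; no grad students → C(4,6) = 0.
Both groups omitted at once is impossible, so 462 − 7 = 455.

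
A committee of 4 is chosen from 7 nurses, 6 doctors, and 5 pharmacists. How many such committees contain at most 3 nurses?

3025

Split by how many nurses are chosen (0 through 3).
Sum: C(7,0)·C(11,4) + C(7,1)·C(11,3) + C(7,2)·C(11,2) + C(7,3)·C(11,1) = 330 + 1155 + 1155 + 385 = 3025.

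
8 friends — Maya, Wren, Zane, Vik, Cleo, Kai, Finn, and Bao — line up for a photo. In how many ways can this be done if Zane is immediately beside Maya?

Treat {Zane, Maya} as a single unit. There are 7 units to order, and the pair itself can be ordered 2 ways.
That gives 2 × 7! = 2 × 5040 = 10080.

10080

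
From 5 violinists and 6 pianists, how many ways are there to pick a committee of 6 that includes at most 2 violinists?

181

Split by how many violinists are chosen (0 through 2).
Sum: C(5,0)·C(6,6) + C(5,1)·C(6,5) + C(5,2)·C(6,4) = 1 + 30 + 150 = 181.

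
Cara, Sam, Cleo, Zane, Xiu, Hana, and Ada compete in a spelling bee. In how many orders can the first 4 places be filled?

There are 7 choices for 1st place, 6 for 2nd, and so on down to 4 for position 4.
That gives 7 × 6 × 5 × 4 = 840.

840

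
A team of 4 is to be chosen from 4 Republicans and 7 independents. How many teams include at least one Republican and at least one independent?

Unrestricted: C(11,4) = 330 ways to pick any 4 of the 11.
Subtract selections that omit an entire group: no Republicans → C(7,4) = 35; no independents → C(4,4) = 1.
Both groups omitted at once is impossible, so 330 − 36 = 294.

294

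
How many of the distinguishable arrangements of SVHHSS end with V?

10

With the last slot taken by V, it remains to arrange the other 5 letters (SHHSS).
Those 5 letters have H appearing twice and S appearing 3 times, giving (5)!/(3!·2!) = 10.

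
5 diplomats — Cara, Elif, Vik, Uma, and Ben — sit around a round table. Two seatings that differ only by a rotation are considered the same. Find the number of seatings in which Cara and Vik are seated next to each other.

Glue Cara and Vik into a block (2 internal orders). Seating 4 units around a circle gives (3)! arrangements.
So 2 × (3)! = 2 × 6 = 12.

12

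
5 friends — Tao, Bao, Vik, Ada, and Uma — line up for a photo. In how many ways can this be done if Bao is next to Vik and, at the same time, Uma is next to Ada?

Treat {Bao,Vik} as one block (2 orders) and {Uma,Ada} as another (2 orders).
That leaves 3 units to arrange: 2 × 2 × 3! = 4 × 6 = 24.

24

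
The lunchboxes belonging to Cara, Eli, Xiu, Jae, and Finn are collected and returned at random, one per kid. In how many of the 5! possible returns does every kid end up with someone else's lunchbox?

Let Aᵢ be the assignments in which kid i gets their own lunchbox. We want the size of the complement of A₁∪…∪A_5.
By inclusion–exclusion this is Σ_{j=0}^{5} (−1)^j C(5,j)·(5−j)!.
Computing: 120 − 120 + 60 − 20 + 5 − 1 = 44.

44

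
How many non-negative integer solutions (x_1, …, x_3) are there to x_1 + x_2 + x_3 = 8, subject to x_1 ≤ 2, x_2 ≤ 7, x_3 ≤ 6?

20

Without the upper bounds there are C(10,2) = 45 ways to split 8 among 3 variables.
Subtract solutions that violate a single cap (substitute x_i' = x_i − (cap_i+1)): x_1 ≥ 3 gives C(7,2) = 21; x_2 ≥ 8 gives C(2,2) = 1; x_3 ≥ 7 gives C(3,2) = 3. Together 25.
No two caps can be exceeded simultaneously, so the pair terms are all 0.
By inclusion–exclusion the count is 45 − 25 + 0 = 20.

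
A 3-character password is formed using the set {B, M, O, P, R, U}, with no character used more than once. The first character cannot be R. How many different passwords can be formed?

The first character has 6−1 = 5 choices (anything except R).
The remaining 2 characters are filled from the other 5 symbols without repetition: 5 × 4 = 20.
Total: 5 × 20 = 100.

100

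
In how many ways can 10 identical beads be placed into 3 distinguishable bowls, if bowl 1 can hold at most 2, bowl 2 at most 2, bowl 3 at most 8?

By stars and bars, unrestricted non-negative solutions to x_1+…+x_3 = 10 number C(10+2,2) = 66.
Subtract solutions that violate a single cap (substitute x_i' = x_i − (cap_i+1)): x_1 ≥ 3 gives C(9,2) = 36; x_2 ≥ 3 gives C(9,2) = 36; x_3 ≥ 9 gives C(3,2) = 3. Together 75.
Add back pairs where two caps are both exceeded: 15 + 0 + 0 = 15.
By inclusion–exclusion the count is 66 − 75 + 15 = 6.

6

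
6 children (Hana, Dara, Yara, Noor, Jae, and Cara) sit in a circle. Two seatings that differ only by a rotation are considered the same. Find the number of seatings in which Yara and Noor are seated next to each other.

Glue Yara and Noor into a block (2 internal orders). Seating 5 units around a circle gives (4)! arrangements.
So 2 × (4)! = 2 × 24 = 48.

48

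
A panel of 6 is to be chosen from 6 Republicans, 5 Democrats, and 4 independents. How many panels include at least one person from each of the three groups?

4250

Unrestricted: C(15,6) = 5005 ways to pick any 6 of the 15.
Selections missing a whole group: no Republicans → C(9,6) = 84; no Democrats → C(10,6) = 210; no independents → C(11,6) = 462.
Add back selections omitting two groups (i.e. drawn from a single group): C(6,6) + C(5,6) + C(4,6) = 1.
By inclusion–exclusion: 5005 − 756 + 1 = 4250.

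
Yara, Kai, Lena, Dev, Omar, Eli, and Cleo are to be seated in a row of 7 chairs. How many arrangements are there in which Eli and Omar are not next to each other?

There are 7! = 5040 arrangements in all. If Eli and Omar are adjacent, merging them into one block gives 2·(6)! = 1440 arrangements.
So 5040 − 1440 = 3600 arrangements keep them apart.

3600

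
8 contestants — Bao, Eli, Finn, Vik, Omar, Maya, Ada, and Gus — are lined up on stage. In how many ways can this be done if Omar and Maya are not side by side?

30240

There are 8! = 40320 arrangements in all. If Omar and Maya are adjacent, merging them into one block gives 2·(7)! = 10080 arrangements.
Complementary counting: 40320 − 10080 = 30240.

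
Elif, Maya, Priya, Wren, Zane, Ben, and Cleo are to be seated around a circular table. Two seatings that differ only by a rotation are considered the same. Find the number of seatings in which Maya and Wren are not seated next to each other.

All circular seatings of 7 people number (6)! = 720.
Those with Maya next to Wren: fuse the pair into one unit and seat 6 units around a circle — 2·(5)! = 240.
Subtracting, 720 − 240 = 480.

480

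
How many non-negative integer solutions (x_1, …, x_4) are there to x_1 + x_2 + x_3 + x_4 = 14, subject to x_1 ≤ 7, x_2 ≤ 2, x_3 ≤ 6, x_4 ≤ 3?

30

By stars and bars, unrestricted non-negative solutions to x_1+…+x_4 = 14 number C(14+3,3) = 680.
Subtract solutions that violate a single cap (substitute x_i' = x_i − (cap_i+1)): x_1 ≥ 8 gives C(9,3) = 84; x_2 ≥ 3 gives C(14,3) = 364; x_3 ≥ 7 gives C(10,3) = 120; x_4 ≥ 4 gives C(13,3) = 286. Together 854.
Add back pairs where two caps are both exceeded: 20 + 0 + 10 + 35 + 120 + 20 = 205.
Subtract triples: 0 + 0 + 0 + 1 = 1.
By inclusion–exclusion the count is 680 − 854 + 205 − 1 = 30.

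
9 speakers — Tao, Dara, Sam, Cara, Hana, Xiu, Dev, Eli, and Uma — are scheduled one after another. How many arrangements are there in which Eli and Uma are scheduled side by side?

Glue Eli and Uma into one block (2 internal orders), leaving 8 units to arrange in a row.
That gives 2 × 8! = 2 × 40320 = 80640.

80640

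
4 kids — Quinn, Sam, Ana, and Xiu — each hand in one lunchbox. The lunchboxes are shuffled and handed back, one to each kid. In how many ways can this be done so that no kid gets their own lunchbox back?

9

Count assignments avoiding every fixed point. For any j of the 4 kids fixed to their own lunchbox, the other 4−j can be arranged in (4−j)! ways.
By inclusion–exclusion this is Σ_{j=0}^{4} (−1)^j C(4,j)·(4−j)!.
Computing: 24 − 24 + 12 − 4 + 1 = 9.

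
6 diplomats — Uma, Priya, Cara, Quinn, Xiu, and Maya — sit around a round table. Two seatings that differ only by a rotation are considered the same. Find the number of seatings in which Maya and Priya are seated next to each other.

Treat {Maya, Priya} as one unit (2 internal orders) and seat the resulting 5 units around the table: (4)! circular arrangements.
So 2 × (4)! = 2 × 24 = 48.

48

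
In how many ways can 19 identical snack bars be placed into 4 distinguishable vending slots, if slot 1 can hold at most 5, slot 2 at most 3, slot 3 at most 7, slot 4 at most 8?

By stars and bars, unrestricted non-negative solutions to x_1+…+x_4 = 19 number C(19+3,3) = 1540.
Subtract solutions that violate a single cap (substitute x_i' = x_i − (cap_i+1)): x_1 ≥ 6 gives C(16,3) = 560; x_2 ≥ 4 gives C(18,3) = 816; x_3 ≥ 8 gives C(14,3) = 364; x_4 ≥ 9 gives C(13,3) = 286. Together 2026.
Add back pairs where two caps are both exceeded: 220 + 56 + 35 + 120 + 84 + 10 = 525.
Subtract triples: 4 + 1 + 0 + 0 = 5.
By inclusion–exclusion the count is 1540 − 2026 + 525 − 5 = 34.

34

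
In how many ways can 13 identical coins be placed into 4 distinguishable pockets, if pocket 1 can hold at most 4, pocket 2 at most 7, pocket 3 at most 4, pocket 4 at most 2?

31

By stars and bars, unrestricted non-negative solutions to x_1+…+x_4 = 13 number C(13+3,3) = 560.
Subtract solutions that violate a single cap (substitute x_i' = x_i − (cap_i+1)): x_1 ≥ 5 gives C(11,3) = 165; x_2 ≥ 8 gives C(8,3) = 56; x_3 ≥ 5 gives C(11,3) = 165; x_4 ≥ 3 gives C(13,3) = 286. Together 672.
Add back pairs where two caps are both exceeded: 1 + 20 + 56 + 1 + 10 + 56 = 144.
Subtract triples: 0 + 0 + 1 + 0 = 1.
By inclusion–exclusion the count is 560 − 672 + 144 − 1 = 31.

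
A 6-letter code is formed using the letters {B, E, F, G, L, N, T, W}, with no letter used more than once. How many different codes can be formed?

With no repetition, fill the 6 letters in order: 8 choices, then 7, down to 3.
8 × 7 × 6 × 5 × 4 × 3 = 20160.

20160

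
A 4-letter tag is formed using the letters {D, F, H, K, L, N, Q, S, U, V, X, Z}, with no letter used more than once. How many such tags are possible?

Choose and order 4 of the 12 symbols: the first letter has 12 options, the next 11, then 10, 9.
12 × 11 × 10 × 9 = 11880.

11880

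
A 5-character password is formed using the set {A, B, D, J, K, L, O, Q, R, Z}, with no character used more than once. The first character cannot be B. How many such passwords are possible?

The first character has 10−1 = 9 choices (anything except B).
The remaining 4 characters are filled from the other 9 symbols without repetition: 9 × 8 × 7 × 6 = 3024.
Total: 9 × 3024 = 27216.

27216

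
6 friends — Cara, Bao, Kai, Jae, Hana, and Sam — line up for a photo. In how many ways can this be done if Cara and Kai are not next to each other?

Of the 6! = 720 arrangements, those with Cara and Kai adjacent number 2 × 5! = 240 (treat the pair as a block with 2 internal orders).
So 720 − 240 = 480 arrangements keep them apart.

480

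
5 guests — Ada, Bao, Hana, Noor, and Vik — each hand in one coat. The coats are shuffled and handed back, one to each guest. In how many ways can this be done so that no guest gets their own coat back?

This is the derangement count D_5: permutations of 5 items with no fixed point.
By inclusion–exclusion this is Σ_{j=0}^{5} (−1)^j C(5,j)·(5−j)!.
Computing: 120 − 120 + 60 − 20 + 5 − 1 = 44.

44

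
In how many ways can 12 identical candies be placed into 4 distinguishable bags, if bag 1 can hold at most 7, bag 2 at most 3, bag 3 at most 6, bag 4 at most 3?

79

By stars and bars, unrestricted non-negative solutions to x_1+…+x_4 = 12 number C(12+3,3) = 455.
Subtract solutions that violate a single cap (substitute x_i' = x_i − (cap_i+1)): x_1 ≥ 8 gives C(7,3) = 35; x_2 ≥ 4 gives C(11,3) = 165; x_3 ≥ 7 gives C(8,3) = 56; x_4 ≥ 4 gives C(11,3) = 165. Together 421.
Add back pairs where two caps are both exceeded: 1 + 0 + 1 + 4 + 35 + 4 = 45.
By inclusion–exclusion the count is 455 − 421 + 45 = 79.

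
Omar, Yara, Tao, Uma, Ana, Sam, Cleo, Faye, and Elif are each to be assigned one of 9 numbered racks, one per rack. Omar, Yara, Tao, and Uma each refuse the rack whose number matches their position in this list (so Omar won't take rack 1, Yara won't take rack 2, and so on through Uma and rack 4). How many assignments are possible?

Let Aᵢ (for 1 ≤ i ≤ 4) be the placements that put person i in their forbidden rack. Any j of these fix j positions, leaving (9−j)! ways to fill the rest, and there are C(4,j) ways to pick which j.
By inclusion–exclusion, the number of valid placements is Σ_{j=0}^{4} (−1)^j C(4,j)·(9−j)!.
Computing: 362880 − 161280 + 30240 − 2880 + 120 = 229080.

229080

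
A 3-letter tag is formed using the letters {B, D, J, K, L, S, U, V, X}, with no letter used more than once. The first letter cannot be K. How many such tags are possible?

The first letter has 9−1 = 8 choices (anything except K).
The remaining 2 letters are filled from the other 8 symbols without repetition: 8 × 7 = 56.
Total: 8 × 56 = 448.

448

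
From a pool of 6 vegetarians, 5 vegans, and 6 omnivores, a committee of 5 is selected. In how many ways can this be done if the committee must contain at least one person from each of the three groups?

4485

Unrestricted: C(17,5) = 6188 ways to pick any 5 of the 17.
Subtract selections that omit an entire group: no vegetarians → C(11,5) = 462; no vegans → C(12,5) = 792; no omnivores → C(11,5) = 462.
Add back selections omitting two groups (i.e. drawn from a single group): C(6,5) + C(5,5) + C(6,5) = 13.
By inclusion–exclusion: 6188 − 1716 + 13 = 4485.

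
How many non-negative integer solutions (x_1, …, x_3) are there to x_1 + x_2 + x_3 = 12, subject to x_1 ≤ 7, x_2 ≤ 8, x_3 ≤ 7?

51

Without the upper bounds there are C(14,2) = 91 ways to split 12 among 3 variables.
Subtract solutions that violate a single cap (substitute x_i' = x_i − (cap_i+1)): x_1 ≥ 8 gives C(6,2) = 15; x_2 ≥ 9 gives C(5,2) = 10; x_3 ≥ 8 gives C(6,2) = 15. Together 40.
No two caps can be exceeded simultaneously, so the pair terms are all 0.
By inclusion–exclusion the count is 91 − 40 + 0 = 51.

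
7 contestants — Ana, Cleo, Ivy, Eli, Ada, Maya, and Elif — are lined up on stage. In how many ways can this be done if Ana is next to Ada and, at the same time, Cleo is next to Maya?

Treat {Ana,Ada} as one block (2 orders) and {Cleo,Maya} as another (2 orders).
That leaves 5 units to arrange: 2 × 2 × 5! = 4 × 120 = 480.

480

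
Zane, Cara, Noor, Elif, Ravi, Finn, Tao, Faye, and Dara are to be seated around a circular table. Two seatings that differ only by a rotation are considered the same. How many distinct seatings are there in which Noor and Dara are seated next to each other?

10080

Glue Noor and Dara into a block (2 internal orders). Seating 8 units around a circle gives (7)! arrangements.
So 2 × (7)! = 2 × 5040 = 10080.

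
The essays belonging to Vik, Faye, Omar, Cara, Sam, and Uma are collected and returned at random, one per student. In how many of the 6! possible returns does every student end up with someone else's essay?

Let Aᵢ be the assignments in which student i gets their own essay. We want the size of the complement of A₁∪…∪A_6.
By inclusion–exclusion this is Σ_{j=0}^{6} (−1)^j C(6,j)·(6−j)!.
Computing: 720 − 720 + 360 − 120 + 30 − 6 + 1 = 265.

265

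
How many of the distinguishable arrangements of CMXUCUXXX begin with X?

With the first slot taken by X, it remains to arrange the other 8 letters (CMUCUXXX).
Those 8 letters have C appearing twice, U appearing twice, and X appearing 3 times, giving (8)!/(3!·2!·2!) = 1680.

1680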